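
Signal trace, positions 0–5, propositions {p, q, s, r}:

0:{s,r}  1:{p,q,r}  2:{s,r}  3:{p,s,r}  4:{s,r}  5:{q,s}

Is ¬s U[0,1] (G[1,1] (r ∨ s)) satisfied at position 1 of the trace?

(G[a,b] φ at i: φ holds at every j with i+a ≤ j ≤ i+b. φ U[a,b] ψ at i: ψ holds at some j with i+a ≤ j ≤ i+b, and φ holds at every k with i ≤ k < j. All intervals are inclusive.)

Need some j in [1,2] with G[1,1] (r ∨ s), and ¬s at every k in [1,j-1].
  j=1: G[1,1] (r ∨ s) holds; no prefix to check → satisfied.

Holds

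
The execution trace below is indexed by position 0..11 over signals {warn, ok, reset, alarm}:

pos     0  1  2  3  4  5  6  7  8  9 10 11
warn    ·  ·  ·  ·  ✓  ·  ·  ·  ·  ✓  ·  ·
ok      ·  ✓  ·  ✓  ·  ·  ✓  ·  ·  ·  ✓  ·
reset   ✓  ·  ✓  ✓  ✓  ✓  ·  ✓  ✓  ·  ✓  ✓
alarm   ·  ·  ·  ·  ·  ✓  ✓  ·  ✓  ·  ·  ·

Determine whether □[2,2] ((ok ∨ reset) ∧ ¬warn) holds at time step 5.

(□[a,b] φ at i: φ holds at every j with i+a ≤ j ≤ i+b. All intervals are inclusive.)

Check ((ok ∨ reset) ∧ ¬warn) at every j in [7,7]:
  j=7: true
All positions satisfy it → formula holds.

Holds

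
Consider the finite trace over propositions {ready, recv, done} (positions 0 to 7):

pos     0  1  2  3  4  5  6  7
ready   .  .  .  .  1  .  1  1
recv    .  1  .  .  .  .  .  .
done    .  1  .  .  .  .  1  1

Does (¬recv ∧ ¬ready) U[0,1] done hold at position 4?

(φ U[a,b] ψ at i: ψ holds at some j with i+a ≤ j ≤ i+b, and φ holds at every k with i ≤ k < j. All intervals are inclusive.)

Need some j in [4,5] with done, and (¬recv ∧ ¬ready) at every k in [4,j-1].
  j=4: done false.
  j=5: done false.
No j in the window works → until fails.

No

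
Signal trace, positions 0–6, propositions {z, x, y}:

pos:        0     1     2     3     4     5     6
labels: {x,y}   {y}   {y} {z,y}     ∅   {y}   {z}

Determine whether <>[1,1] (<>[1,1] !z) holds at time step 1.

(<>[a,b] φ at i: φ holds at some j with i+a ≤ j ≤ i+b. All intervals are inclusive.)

Does not hold

Check <>[1,1] !z at each j in [2,2]:
  j=2: fails (none in [3,3])
No position in the window satisfies it → formula fails.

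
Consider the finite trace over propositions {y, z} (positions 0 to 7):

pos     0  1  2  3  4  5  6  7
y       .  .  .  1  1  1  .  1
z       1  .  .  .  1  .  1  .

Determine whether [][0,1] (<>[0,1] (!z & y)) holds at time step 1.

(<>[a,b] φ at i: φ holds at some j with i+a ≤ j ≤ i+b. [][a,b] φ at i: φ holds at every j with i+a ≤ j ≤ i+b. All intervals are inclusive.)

False

Check <>[0,1] (!z & y) at every j in [1,2]:
  j=1: fails (none in [1,2])
  j=2: holds (witness at 3)
Fails at j=1 → formula fails.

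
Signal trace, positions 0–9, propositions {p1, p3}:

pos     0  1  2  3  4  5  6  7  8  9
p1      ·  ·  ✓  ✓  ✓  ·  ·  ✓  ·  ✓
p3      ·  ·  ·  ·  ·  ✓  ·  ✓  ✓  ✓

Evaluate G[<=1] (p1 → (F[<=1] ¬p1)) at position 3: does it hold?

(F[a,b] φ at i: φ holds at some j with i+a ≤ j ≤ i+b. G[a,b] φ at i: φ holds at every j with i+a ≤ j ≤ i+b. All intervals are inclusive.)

Does not hold

Check (p1 → (F[<=1] ¬p1)) at every j in [3,4]:
  j=3: antecedent true; consequent fails (none in [3,4]) → ✗
  j=4: antecedent true; consequent holds (witness at 5) → ✓
Fails at j=3 → formula fails.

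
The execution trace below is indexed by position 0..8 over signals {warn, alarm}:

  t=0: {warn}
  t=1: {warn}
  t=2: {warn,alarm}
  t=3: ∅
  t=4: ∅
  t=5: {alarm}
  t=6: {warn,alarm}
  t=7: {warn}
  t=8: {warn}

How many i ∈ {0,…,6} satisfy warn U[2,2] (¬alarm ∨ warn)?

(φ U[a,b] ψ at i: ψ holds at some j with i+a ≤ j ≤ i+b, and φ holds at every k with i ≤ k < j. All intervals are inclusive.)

3

Evaluate at each i in [0,6]:
  i=0: ✓ (rhs at j=2; lhs holds on [0,1])
  i=1: ✓ (rhs at j=3; lhs holds on [1,2])
  i=2: ✗ (lhs fails at k=3 before rhs at j=4)
  i=3: ✗ (no rhs in [5,5])
  i=4: ✗ (lhs fails at k=4 before rhs at j=6)
  i=5: ✗ (lhs fails at k=5 before rhs at j=7)
  i=6: ✓ (rhs at j=8; lhs holds on [6,7])
Positions where it holds: {0, 1, 6} → 3.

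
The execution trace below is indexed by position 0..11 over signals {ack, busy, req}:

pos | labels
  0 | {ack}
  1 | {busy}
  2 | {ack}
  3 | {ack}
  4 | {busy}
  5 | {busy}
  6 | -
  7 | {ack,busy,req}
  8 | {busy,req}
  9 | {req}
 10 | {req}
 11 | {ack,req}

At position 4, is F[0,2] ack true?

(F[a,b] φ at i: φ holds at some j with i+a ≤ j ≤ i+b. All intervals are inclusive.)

Check ack at each j in [4,6]:
  j=4: false
  j=5: false
  j=6: false
No position in the window satisfies it → formula fails.

False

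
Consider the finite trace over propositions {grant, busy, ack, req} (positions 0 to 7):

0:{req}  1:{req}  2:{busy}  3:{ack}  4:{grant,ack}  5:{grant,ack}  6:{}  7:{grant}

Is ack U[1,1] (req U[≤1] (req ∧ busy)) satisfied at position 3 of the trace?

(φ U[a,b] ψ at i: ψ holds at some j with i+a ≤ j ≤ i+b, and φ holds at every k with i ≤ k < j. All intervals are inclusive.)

Does not hold

Need some j in [4,4] with (req U[≤1] (req ∧ busy)), and ack at every k in [3,j-1].
  j=4: (req U[≤1] (req ∧ busy)) — fails.
No j in the window works → until fails.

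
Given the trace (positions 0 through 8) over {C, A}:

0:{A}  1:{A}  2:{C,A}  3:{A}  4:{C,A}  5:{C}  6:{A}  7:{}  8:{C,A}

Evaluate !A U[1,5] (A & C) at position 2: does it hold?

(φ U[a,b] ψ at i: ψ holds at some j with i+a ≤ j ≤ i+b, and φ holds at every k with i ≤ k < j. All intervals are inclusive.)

Does not hold

Need some j in [3,7] with (A & C), and !A at every k in [2,j-1].
  j=3: (A & C) false.
  j=4: (A & C) holds, but !A fails at k=2 → not this j.
  j=5: (A & C) false.
  j=6: (A & C) false.
  j=7: (A & C) false.
No j in the window works → until fails.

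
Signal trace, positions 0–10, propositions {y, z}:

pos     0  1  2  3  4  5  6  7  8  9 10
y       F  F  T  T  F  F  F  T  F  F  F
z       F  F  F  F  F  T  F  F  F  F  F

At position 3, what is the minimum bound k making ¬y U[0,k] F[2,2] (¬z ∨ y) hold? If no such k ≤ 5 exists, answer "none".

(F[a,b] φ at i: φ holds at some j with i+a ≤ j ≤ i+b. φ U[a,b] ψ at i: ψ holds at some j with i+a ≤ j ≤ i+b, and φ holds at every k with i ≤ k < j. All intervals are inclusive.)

Need earliest j ≥ 3 with F[2,2] (¬z ∨ y), and ¬y at every k in [3,j-1].
  j=3: rhs fails.
  j=4: rhs holds but lhs fails at k=3.
  j=5: rhs holds but lhs fails at k=3.
  j=6: rhs holds but lhs fails at k=3.
  j=7: rhs holds but lhs fails at k=3.
  j=8: rhs holds but lhs fails at k=3.
No witness within the range → none.

none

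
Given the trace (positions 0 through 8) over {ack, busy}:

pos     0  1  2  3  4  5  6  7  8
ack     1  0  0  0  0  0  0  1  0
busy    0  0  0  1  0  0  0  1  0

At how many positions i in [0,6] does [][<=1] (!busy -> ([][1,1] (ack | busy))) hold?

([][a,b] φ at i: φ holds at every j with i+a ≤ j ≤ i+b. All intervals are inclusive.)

Evaluate at each i in [0,6]:
  i=0: ✗ (fails at j=0)
  i=1: ✗ (fails at j=1)
  i=2: ✓ (all of [2,3])
  i=3: ✗ (fails at j=4)
  i=4: ✗ (fails at j=4)
  i=5: ✗ (fails at j=5)
  i=6: ✓ (all of [6,7])
Positions where it holds: {2, 6} → 2.

2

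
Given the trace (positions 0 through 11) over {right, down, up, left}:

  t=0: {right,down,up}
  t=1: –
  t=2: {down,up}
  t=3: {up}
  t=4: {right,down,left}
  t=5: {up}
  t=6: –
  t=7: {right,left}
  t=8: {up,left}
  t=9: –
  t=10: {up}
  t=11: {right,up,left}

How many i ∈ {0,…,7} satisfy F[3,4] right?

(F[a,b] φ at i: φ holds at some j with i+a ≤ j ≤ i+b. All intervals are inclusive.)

Evaluate at each i in [0,7]:
  i=0: ✓ (witness j=4)
  i=1: ✓ (witness j=4)
  i=2: ✗ (none in [5,6])
  i=3: ✓ (witness j=7)
  i=4: ✓ (witness j=7)
  i=5: ✗ (none in [8,9])
  i=6: ✗ (none in [9,10])
  i=7: ✓ (witness j=11)
Positions where it holds: {0, 1, 3, 4, 7} → 5.

5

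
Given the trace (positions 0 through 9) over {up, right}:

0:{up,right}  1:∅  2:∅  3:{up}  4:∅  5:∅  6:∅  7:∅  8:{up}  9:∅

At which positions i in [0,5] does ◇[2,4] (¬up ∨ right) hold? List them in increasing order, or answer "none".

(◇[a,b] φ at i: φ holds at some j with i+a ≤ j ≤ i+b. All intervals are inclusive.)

0, 1, 2, 3, 4, 5

Evaluate at each i in [0,5]:
  i=0: ✓ (witness j=2)
  i=1: ✓ (witness j=4)
  i=2: ✓ (witness j=4)
  i=3: ✓ (witness j=5)
  i=4: ✓ (witness j=6)
  i=5: ✓ (witness j=7)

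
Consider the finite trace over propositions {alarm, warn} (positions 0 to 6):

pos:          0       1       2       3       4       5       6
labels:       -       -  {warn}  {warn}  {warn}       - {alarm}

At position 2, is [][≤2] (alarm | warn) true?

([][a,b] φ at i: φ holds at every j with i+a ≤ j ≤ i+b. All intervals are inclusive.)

Check (alarm | warn) at every j in [2,4]:
  j=2: true
  j=3: true
  j=4: true
All positions satisfy it → formula holds.

Yes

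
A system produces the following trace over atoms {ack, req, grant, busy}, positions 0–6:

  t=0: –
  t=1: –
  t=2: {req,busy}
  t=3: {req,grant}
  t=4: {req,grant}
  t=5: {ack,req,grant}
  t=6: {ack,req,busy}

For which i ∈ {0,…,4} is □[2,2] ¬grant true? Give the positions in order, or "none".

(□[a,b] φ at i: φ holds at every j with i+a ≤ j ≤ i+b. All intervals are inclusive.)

Evaluate at each i in [0,4]:
  i=0: ✓ (all of [2,2])
  i=1: ✗ (fails at j=3)
  i=2: ✗ (fails at j=4)
  i=3: ✗ (fails at j=5)
  i=4: ✓ (all of [6,6])

0, 4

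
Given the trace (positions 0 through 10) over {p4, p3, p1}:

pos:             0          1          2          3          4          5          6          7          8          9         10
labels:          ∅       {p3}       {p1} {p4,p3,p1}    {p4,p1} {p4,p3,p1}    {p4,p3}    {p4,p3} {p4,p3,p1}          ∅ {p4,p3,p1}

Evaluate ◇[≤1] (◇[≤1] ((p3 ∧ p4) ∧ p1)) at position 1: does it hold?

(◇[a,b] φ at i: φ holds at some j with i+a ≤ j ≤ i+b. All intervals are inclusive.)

Yes

Check ◇[≤1] ((p3 ∧ p4) ∧ p1) at each j in [1,2]:
  j=1: fails (none in [1,2])
  j=2: holds (witness at 3)
Found at j=2 → formula holds.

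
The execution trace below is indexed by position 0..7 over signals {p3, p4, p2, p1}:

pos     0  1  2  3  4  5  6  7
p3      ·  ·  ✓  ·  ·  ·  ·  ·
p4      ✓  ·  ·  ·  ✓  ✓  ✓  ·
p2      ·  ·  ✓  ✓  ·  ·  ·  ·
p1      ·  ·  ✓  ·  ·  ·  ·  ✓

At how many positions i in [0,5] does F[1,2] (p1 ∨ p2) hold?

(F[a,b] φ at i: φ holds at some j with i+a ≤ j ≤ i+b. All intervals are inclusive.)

4

Evaluate at each i in [0,5]:
  i=0: ✓ (witness j=2)
  i=1: ✓ (witness j=2)
  i=2: ✓ (witness j=3)
  i=3: ✗ (none in [4,5])
  i=4: ✗ (none in [5,6])
  i=5: ✓ (witness j=7)
Positions where it holds: {0, 1, 2, 5} → 4.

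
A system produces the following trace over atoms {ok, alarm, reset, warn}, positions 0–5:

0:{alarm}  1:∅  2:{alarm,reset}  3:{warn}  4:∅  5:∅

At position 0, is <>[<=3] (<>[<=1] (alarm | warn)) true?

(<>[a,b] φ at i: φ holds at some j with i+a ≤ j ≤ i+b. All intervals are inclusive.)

Check <>[<=1] (alarm | warn) at each j in [0,3]:
  j=0: holds (witness at 0)
  j=1: holds (witness at 2)
  j=2: holds (witness at 2)
  j=3: holds (witness at 3)
Found at j=0 → formula holds.

True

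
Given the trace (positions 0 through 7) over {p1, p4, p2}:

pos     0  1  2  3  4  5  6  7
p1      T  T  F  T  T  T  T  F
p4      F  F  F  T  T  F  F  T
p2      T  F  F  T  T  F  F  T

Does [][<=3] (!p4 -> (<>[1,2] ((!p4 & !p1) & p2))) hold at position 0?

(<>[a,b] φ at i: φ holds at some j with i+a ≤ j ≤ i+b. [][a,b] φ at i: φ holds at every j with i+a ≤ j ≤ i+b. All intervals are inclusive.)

False

Check (!p4 -> (<>[1,2] ((!p4 & !p1) & p2))) at every j in [0,3]:
  j=0: antecedent true; consequent fails (none in [1,2]) → ✗
  j=1: antecedent true; consequent fails (none in [2,3]) → ✗
  j=2: antecedent true; consequent fails (none in [3,4]) → ✗
  j=3: antecedent false → ✓
Fails at j=0 → formula fails.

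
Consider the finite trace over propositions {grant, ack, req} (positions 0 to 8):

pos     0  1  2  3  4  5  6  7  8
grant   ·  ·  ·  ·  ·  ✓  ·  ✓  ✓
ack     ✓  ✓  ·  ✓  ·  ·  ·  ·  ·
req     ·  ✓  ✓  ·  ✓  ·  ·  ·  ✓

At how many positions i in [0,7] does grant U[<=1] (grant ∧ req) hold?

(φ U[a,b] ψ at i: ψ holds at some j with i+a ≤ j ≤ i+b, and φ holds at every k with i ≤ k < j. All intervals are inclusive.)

1

Evaluate at each i in [0,7]:
  i=0: ✗ (no rhs in [0,1])
  i=1: ✗ (no rhs in [1,2])
  i=2: ✗ (no rhs in [2,3])
  i=3: ✗ (no rhs in [3,4])
  i=4: ✗ (no rhs in [4,5])
  i=5: ✗ (no rhs in [5,6])
  i=6: ✗ (no rhs in [6,7])
  i=7: ✓ (rhs at j=8; lhs holds on [7,7])
Positions where it holds: {7} → 1.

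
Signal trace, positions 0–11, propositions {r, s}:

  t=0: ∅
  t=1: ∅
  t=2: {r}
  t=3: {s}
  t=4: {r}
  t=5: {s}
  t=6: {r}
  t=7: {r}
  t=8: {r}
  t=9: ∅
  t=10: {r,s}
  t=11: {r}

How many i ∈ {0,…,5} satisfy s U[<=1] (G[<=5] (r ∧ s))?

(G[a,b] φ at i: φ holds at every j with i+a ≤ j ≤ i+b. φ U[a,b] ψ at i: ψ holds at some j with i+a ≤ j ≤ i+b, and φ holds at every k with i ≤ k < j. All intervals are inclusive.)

Evaluate at each i in [0,5]:
  i=0: ✗ (no rhs in [0,1])
  i=1: ✗ (no rhs in [1,2])
  i=2: ✗ (no rhs in [2,3])
  i=3: ✗ (no rhs in [3,4])
  i=4: ✗ (no rhs in [4,5])
  i=5: ✗ (no rhs in [5,6])
Positions where it holds: {} → 0.

0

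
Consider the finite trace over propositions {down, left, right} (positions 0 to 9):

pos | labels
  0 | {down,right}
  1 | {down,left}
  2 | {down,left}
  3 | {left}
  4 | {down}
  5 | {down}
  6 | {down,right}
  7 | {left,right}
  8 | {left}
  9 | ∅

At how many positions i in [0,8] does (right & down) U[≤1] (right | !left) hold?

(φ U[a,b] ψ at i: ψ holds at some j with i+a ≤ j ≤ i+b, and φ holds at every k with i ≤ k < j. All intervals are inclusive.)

5

Evaluate at each i in [0,8]:
  i=0: ✓ (rhs at j=0)
  i=1: ✗ (no rhs in [1,2])
  i=2: ✗ (no rhs in [2,3])
  i=3: ✗ (lhs fails at k=3 before rhs at j=4)
  i=4: ✓ (rhs at j=4)
  i=5: ✓ (rhs at j=5)
  i=6: ✓ (rhs at j=6)
  i=7: ✓ (rhs at j=7)
  i=8: ✗ (lhs fails at k=8 before rhs at j=9)
Positions where it holds: {0, 4, 5, 6, 7} → 5.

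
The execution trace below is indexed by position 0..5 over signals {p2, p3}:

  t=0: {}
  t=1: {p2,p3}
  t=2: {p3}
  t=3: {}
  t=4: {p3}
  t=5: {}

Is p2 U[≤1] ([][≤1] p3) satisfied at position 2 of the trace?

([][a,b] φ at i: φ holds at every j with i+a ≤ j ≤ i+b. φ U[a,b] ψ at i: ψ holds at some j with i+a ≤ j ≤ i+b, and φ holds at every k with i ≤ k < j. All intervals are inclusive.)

Need some j in [2,3] with [][≤1] p3, and p2 at every k in [2,j-1].
  j=2: [][≤1] p3 — fails at 3.
  j=3: [][≤1] p3 — fails at 3.
No j in the window works → until fails.

Does not hold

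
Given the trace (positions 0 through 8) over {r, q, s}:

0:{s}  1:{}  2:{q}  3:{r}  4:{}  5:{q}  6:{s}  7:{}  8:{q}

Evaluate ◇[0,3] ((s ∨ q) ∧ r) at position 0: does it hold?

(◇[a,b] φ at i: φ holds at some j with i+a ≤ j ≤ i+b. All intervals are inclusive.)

Does not hold

Check ((s ∨ q) ∧ r) at each j in [0,3]:
  j=0: false
  j=1: false
  j=2: false
  j=3: false
No position in the window satisfies it → formula fails.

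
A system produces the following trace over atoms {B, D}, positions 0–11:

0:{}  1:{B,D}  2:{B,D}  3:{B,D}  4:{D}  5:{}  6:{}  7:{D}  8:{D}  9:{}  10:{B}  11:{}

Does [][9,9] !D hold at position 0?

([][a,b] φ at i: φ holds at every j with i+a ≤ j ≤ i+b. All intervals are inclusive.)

True

Check !D at every j in [9,9]:
  j=9: true
All positions satisfy it → formula holds.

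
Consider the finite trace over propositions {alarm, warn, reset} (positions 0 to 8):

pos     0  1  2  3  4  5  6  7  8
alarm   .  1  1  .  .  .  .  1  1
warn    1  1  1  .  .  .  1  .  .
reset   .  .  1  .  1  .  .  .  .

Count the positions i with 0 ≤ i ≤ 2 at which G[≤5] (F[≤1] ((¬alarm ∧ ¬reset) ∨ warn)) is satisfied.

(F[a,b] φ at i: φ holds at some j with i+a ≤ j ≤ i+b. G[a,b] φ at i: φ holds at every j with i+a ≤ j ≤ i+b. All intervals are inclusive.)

Evaluate at each i in [0,2]:
  i=0: ✓ (all of [0,5])
  i=1: ✓ (all of [1,6])
  i=2: ✗ (fails at j=7)
Positions where it holds: {0, 1} → 2.

2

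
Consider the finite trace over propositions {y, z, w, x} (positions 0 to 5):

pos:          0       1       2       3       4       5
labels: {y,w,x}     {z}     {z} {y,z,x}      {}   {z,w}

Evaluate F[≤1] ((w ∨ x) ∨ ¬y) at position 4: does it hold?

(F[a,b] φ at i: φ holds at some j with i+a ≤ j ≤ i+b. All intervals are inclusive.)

True

Check ((w ∨ x) ∨ ¬y) at each j in [4,5]:
  j=4: true
  j=5: true
Found at j=4 → formula holds.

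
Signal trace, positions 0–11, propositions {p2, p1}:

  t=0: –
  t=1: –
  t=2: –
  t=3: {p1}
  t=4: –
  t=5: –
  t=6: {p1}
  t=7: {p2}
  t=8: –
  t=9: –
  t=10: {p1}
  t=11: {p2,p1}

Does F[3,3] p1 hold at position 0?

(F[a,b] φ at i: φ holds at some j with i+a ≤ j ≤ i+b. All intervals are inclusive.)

Yes

Check p1 at each j in [3,3]:
  j=3: true
Found at j=3 → formula holds.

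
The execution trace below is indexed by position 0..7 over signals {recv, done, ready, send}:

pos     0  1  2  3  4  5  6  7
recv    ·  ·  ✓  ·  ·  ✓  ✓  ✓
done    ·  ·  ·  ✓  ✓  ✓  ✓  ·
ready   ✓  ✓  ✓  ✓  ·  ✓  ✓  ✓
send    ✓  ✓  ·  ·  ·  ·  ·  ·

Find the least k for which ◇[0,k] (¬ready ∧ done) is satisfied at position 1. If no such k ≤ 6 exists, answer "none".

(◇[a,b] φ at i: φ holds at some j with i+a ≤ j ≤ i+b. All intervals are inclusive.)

Scan j = 1,2,… for (¬ready ∧ done):
  j=1: fails
  j=2: fails
  j=3: fails
  j=4: holds
First hit at j=4, so smallest k = 4-1 = 3.

3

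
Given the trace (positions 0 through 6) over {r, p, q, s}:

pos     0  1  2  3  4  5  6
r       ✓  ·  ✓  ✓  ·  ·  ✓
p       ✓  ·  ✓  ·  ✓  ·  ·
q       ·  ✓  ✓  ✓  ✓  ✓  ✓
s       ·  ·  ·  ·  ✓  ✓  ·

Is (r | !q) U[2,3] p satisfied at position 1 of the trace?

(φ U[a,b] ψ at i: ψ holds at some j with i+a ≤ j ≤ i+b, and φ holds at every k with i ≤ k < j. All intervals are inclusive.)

Need some j in [3,4] with p, and (r | !q) at every k in [1,j-1].
  j=3: p false.
  j=4: p holds, but (r | !q) fails at k=1 → not this j.
No j in the window works → until fails.

False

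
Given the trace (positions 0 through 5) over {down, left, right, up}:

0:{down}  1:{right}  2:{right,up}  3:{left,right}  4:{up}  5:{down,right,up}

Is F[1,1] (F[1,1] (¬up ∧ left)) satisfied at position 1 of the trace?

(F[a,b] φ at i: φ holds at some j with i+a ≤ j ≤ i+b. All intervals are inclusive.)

Check F[1,1] (¬up ∧ left) at each j in [2,2]:
  j=2: holds (witness at 3)
Found at j=2 → formula holds.

Yes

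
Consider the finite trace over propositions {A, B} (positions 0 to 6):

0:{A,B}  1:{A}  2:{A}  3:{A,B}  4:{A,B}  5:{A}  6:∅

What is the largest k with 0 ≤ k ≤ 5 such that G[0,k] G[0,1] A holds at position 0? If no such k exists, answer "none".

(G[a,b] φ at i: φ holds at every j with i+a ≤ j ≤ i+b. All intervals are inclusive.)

G[0,1] A must hold from j=0 onward; find where it first fails.
  j=0: holds
  j=1: holds
  j=2: holds
  j=3: holds
  j=4: holds
  j=5: fails
Holds on [0,4], so largest k = 4.

4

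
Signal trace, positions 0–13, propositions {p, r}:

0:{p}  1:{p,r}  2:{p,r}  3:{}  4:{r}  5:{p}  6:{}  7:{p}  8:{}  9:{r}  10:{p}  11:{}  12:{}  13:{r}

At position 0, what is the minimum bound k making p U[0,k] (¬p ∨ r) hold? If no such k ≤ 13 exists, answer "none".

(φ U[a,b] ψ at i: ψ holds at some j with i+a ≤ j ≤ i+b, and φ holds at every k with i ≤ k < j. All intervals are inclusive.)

1

Need earliest j ≥ 0 with (¬p ∨ r), and p at every k in [0,j-1].
  j=0: rhs fails.
  j=1: rhs holds; lhs holds on [0,0]. k = 1.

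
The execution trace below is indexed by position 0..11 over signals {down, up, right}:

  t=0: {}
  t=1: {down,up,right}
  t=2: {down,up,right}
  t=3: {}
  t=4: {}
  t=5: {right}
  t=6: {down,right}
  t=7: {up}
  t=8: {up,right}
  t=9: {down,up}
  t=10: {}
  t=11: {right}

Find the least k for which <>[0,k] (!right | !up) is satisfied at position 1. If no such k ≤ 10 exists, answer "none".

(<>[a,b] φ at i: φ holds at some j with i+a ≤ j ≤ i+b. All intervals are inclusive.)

2

Scan j = 1,2,… for (!right | !up):
  j=1: fails
  j=2: fails
  j=3: holds
First hit at j=3, so smallest k = 3-1 = 2.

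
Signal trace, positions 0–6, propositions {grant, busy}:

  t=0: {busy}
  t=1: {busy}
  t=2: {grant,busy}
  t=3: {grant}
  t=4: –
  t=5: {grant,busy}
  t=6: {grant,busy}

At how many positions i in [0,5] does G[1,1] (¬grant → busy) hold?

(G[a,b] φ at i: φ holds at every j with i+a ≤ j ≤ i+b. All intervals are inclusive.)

Evaluate at each i in [0,5]:
  i=0: ✓ (all of [1,1])
  i=1: ✓ (all of [2,2])
  i=2: ✓ (all of [3,3])
  i=3: ✗ (fails at j=4)
  i=4: ✓ (all of [5,5])
  i=5: ✓ (all of [6,6])
Positions where it holds: {0, 1, 2, 4, 5} → 5.

5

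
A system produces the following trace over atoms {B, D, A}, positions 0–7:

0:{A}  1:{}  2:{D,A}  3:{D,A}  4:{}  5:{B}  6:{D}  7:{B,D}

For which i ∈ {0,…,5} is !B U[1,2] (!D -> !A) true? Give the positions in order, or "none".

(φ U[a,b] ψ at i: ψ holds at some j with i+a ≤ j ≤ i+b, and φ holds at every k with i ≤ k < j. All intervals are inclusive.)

Evaluate at each i in [0,5]:
  i=0: ✓ (rhs at j=1; lhs holds on [0,0])
  i=1: ✓ (rhs at j=2; lhs holds on [1,1])
  i=2: ✓ (rhs at j=3; lhs holds on [2,2])
  i=3: ✓ (rhs at j=4; lhs holds on [3,3])
  i=4: ✓ (rhs at j=5; lhs holds on [4,4])
  i=5: ✗ (lhs fails at k=5 before rhs at j=6)

0, 1, 2, 3, 4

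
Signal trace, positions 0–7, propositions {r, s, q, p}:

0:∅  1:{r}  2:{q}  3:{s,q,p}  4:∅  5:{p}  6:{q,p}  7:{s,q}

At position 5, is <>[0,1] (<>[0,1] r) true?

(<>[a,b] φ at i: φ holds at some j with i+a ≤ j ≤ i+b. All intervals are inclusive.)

Does not hold

Check <>[0,1] r at each j in [5,6]:
  j=5: fails (none in [5,6])
  j=6: fails (none in [6,7])
No position in the window satisfies it → formula fails.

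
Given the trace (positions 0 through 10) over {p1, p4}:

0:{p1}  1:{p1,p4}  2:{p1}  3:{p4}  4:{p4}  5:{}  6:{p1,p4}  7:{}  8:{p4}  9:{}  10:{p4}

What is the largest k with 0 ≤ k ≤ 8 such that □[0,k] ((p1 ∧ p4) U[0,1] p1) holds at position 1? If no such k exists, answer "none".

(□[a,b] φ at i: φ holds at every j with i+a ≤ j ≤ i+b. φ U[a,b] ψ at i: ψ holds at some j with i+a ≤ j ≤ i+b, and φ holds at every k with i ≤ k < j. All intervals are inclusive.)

1

((p1 ∧ p4) U[0,1] p1) must hold from j=1 onward; find where it first fails.
  j=1: holds
  j=2: holds
  j=3: fails
Holds on [1,2], so largest k = 1.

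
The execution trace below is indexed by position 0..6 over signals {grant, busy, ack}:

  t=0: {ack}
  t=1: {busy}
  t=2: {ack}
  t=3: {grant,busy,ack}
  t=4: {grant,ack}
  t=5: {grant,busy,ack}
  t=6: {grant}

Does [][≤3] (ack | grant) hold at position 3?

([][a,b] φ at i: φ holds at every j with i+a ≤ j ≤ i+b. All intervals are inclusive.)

Holds

Check (ack | grant) at every j in [3,6]:
  j=3: true
  j=4: true
  j=5: true
  j=6: true
All positions satisfy it → formula holds.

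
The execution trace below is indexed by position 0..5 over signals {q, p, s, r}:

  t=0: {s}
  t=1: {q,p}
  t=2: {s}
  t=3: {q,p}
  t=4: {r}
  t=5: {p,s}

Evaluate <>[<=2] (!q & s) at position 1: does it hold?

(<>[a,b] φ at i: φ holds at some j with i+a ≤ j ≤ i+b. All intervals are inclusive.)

Yes

Check (!q & s) at each j in [1,3]:
  j=1: false
  j=2: true
  j=3: false
Found at j=2 → formula holds.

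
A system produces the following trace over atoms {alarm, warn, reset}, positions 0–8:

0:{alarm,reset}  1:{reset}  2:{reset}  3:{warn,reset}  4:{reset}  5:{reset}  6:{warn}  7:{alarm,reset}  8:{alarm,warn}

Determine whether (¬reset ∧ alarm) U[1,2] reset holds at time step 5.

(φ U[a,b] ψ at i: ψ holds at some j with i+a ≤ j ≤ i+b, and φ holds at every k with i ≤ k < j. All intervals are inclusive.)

Need some j in [6,7] with reset, and (¬reset ∧ alarm) at every k in [5,j-1].
  j=6: reset false.
  j=7: reset holds, but (¬reset ∧ alarm) fails at k=5 → not this j.
No j in the window works → until fails.

No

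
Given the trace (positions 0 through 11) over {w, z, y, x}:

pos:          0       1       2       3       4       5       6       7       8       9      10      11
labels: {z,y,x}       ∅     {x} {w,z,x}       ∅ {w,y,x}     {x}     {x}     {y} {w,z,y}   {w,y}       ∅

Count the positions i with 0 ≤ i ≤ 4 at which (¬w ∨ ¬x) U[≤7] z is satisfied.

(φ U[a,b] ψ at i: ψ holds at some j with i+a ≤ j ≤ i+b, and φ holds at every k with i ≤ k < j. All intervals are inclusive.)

Evaluate at each i in [0,4]:
  i=0: ✓ (rhs at j=0)
  i=1: ✓ (rhs at j=3; lhs holds on [1,2])
  i=2: ✓ (rhs at j=3; lhs holds on [2,2])
  i=3: ✓ (rhs at j=3)
  i=4: ✗ (lhs fails at k=5 before rhs at j=9)
Positions where it holds: {0, 1, 2, 3} → 4.

4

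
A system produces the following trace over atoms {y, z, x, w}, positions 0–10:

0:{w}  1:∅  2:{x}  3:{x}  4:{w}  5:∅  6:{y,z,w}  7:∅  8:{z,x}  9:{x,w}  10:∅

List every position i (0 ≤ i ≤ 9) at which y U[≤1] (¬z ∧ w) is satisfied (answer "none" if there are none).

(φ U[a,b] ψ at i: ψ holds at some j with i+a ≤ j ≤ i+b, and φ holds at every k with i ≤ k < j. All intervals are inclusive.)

Evaluate at each i in [0,9]:
  i=0: ✓ (rhs at j=0)
  i=1: ✗ (no rhs in [1,2])
  i=2: ✗ (no rhs in [2,3])
  i=3: ✗ (lhs fails at k=3 before rhs at j=4)
  i=4: ✓ (rhs at j=4)
  i=5: ✗ (no rhs in [5,6])
  i=6: ✗ (no rhs in [6,7])
  i=7: ✗ (no rhs in [7,8])
  i=8: ✗ (lhs fails at k=8 before rhs at j=9)
  i=9: ✓ (rhs at j=9)

0, 4, 9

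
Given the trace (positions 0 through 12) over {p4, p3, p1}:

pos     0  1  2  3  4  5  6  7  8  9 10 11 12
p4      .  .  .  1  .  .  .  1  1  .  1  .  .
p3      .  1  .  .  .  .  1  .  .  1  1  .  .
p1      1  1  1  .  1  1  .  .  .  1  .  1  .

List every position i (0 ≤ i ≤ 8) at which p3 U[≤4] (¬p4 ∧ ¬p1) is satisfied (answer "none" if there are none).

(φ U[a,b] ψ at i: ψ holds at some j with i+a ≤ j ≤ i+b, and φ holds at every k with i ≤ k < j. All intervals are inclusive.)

6

Evaluate at each i in [0,8]:
  i=0: ✗ (no rhs in [0,4])
  i=1: ✗ (no rhs in [1,5])
  i=2: ✗ (lhs fails at k=2 before rhs at j=6)
  i=3: ✗ (lhs fails at k=3 before rhs at j=6)
  i=4: ✗ (lhs fails at k=4 before rhs at j=6)
  i=5: ✗ (lhs fails at k=5 before rhs at j=6)
  i=6: ✓ (rhs at j=6)
  i=7: ✗ (no rhs in [7,11])
  i=8: ✗ (lhs fails at k=8 before rhs at j=12)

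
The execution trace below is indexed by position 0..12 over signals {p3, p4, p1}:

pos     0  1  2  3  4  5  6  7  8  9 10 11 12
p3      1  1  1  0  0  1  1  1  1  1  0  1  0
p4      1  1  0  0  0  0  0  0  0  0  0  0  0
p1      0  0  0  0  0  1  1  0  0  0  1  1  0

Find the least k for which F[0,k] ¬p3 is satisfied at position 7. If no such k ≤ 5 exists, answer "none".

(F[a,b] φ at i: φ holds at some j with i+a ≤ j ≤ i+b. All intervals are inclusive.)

Scan j = 7,8,… for ¬p3:
  j=7: fails
  j=8: fails
  j=9: fails
  j=10: holds
First hit at j=10, so smallest k = 10-7 = 3.

3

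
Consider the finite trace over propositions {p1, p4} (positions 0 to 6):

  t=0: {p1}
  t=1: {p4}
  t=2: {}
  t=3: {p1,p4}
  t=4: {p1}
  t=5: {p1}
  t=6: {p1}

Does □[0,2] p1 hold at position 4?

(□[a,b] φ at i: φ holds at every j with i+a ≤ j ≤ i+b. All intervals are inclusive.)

Holds

Check p1 at every j in [4,6]:
  j=4: true
  j=5: true
  j=6: true
All positions satisfy it → formula holds.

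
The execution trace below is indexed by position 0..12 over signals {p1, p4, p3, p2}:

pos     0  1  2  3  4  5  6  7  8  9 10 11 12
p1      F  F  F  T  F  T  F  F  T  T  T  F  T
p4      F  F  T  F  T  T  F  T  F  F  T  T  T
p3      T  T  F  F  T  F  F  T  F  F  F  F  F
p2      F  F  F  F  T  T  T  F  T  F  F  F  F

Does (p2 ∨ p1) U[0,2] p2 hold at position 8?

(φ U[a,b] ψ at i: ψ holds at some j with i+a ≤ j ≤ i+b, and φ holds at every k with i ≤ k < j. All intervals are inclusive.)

Yes

Need some j in [8,10] with p2, and (p2 ∨ p1) at every k in [8,j-1].
  j=8: p2 holds; no prefix to check → satisfied.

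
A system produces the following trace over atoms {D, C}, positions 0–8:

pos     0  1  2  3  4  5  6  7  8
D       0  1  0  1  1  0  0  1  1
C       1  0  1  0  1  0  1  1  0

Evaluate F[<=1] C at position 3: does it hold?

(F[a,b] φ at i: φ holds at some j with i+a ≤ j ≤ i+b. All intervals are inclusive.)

Check C at each j in [3,4]:
  j=3: false
  j=4: true
Found at j=4 → formula holds.

Yes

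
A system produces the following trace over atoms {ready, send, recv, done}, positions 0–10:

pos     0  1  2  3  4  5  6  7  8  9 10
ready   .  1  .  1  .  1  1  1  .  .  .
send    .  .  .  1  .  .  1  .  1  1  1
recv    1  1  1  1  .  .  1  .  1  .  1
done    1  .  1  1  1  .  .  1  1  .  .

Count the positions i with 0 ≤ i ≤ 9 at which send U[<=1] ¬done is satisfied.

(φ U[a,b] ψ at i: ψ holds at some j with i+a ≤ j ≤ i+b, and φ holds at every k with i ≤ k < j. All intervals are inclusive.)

5

Evaluate at each i in [0,9]:
  i=0: ✗ (lhs fails at k=0 before rhs at j=1)
  i=1: ✓ (rhs at j=1)
  i=2: ✗ (no rhs in [2,3])
  i=3: ✗ (no rhs in [3,4])
  i=4: ✗ (lhs fails at k=4 before rhs at j=5)
  i=5: ✓ (rhs at j=5)
  i=6: ✓ (rhs at j=6)
  i=7: ✗ (no rhs in [7,8])
  i=8: ✓ (rhs at j=9; lhs holds on [8,8])
  i=9: ✓ (rhs at j=9)
Positions where it holds: {1, 5, 6, 8, 9} → 5.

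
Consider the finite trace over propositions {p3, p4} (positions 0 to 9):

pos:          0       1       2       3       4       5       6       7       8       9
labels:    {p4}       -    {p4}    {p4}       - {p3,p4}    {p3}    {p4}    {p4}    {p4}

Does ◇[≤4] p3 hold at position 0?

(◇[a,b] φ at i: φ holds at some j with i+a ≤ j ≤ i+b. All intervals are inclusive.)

Does not hold

Check p3 at each j in [0,4]:
  j=0: false
  j=1: false
  j=2: false
  j=3: false
  j=4: false
No position in the window satisfies it → formula fails.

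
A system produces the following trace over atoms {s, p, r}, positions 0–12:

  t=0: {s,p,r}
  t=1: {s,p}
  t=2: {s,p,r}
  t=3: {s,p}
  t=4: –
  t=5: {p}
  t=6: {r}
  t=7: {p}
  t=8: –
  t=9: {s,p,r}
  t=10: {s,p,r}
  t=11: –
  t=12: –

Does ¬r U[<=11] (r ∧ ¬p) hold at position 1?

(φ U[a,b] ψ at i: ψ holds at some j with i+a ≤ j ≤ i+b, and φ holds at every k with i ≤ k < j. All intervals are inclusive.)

Need some j in [1,12] with (r ∧ ¬p), and ¬r at every k in [1,j-1].
  j=1: (r ∧ ¬p) false.
  j=2: (r ∧ ¬p) false.
  j=3: (r ∧ ¬p) false.
  j=4: (r ∧ ¬p) false.
  j=5: (r ∧ ¬p) false.
  j=6: (r ∧ ¬p) holds, but ¬r fails at k=2 → not this j.
  j=7: (r ∧ ¬p) false.
  j=8: (r ∧ ¬p) false.
  j=9: (r ∧ ¬p) false.
  j=10: (r ∧ ¬p) false.
  j=11: (r ∧ ¬p) false.
  j=12: (r ∧ ¬p) false.
No j in the window works → until fails.

False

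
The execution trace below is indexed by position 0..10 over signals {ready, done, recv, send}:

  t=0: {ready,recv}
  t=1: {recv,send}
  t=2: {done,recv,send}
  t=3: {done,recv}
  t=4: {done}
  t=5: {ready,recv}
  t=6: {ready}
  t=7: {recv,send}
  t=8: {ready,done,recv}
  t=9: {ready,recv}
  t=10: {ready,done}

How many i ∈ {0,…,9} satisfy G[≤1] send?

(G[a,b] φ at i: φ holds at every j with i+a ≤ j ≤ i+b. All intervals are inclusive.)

1

Evaluate at each i in [0,9]:
  i=0: ✗ (fails at j=0)
  i=1: ✓ (all of [1,2])
  i=2: ✗ (fails at j=3)
  i=3: ✗ (fails at j=3)
  i=4: ✗ (fails at j=4)
  i=5: ✗ (fails at j=5)
  i=6: ✗ (fails at j=6)
  i=7: ✗ (fails at j=8)
  i=8: ✗ (fails at j=8)
  i=9: ✗ (fails at j=9)
Positions where it holds: {1} → 1.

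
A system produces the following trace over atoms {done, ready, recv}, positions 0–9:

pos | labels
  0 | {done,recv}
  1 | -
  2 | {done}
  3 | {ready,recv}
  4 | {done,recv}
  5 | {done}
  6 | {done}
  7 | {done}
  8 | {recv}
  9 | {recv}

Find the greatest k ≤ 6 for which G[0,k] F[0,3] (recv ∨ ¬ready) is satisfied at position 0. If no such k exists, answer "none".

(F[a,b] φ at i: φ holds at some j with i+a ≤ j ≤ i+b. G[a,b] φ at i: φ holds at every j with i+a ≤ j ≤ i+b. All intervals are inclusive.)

F[0,3] (recv ∨ ¬ready) must hold from j=0 onward; find where it first fails.
  j=0: holds
  j=1: holds
  j=2: holds
  j=3: holds
  j=4: holds
  j=5: holds
  j=6: holds
Holds through j=6; largest k = 6.

6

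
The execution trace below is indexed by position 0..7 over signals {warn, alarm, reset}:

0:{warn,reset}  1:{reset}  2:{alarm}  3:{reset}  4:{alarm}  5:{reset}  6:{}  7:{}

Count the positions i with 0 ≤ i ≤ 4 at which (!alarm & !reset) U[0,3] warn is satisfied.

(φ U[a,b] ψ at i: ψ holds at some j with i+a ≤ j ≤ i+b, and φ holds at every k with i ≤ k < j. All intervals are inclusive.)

1

Evaluate at each i in [0,4]:
  i=0: ✓ (rhs at j=0)
  i=1: ✗ (no rhs in [1,4])
  i=2: ✗ (no rhs in [2,5])
  i=3: ✗ (no rhs in [3,6])
  i=4: ✗ (no rhs in [4,7])
Positions where it holds: {0} → 1.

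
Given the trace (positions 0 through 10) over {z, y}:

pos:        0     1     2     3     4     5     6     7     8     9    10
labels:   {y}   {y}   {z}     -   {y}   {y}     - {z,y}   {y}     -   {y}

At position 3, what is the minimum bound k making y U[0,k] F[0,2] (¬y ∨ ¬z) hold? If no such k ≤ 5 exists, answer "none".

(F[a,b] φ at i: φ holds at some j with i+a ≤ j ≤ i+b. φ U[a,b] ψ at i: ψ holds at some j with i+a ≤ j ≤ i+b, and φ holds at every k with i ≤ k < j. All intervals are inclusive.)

0

Need earliest j ≥ 3 with F[0,2] (¬y ∨ ¬z), and y at every k in [3,j-1].
  j=3: rhs holds (empty prefix). k = 0.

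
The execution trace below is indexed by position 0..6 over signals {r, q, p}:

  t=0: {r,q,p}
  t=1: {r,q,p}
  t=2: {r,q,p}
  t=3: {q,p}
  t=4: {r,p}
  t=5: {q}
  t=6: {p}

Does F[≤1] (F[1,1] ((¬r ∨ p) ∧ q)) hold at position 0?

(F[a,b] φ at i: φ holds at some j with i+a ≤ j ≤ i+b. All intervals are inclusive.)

Check F[1,1] ((¬r ∨ p) ∧ q) at each j in [0,1]:
  j=0: holds (witness at 1)
  j=1: holds (witness at 2)
Found at j=0 → formula holds.

Holds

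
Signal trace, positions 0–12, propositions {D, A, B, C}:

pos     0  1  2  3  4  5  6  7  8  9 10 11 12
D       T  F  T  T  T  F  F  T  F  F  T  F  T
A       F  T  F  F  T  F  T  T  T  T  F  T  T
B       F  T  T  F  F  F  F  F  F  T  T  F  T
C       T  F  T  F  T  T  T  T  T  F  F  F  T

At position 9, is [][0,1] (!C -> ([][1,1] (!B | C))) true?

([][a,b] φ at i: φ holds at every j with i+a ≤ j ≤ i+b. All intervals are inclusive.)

False

Check (!C -> ([][1,1] (!B | C))) at every j in [9,10]:
  j=9: antecedent true; consequent fails at 10 → ✗
  j=10: antecedent true; consequent holds on [11,11] → ✓
Fails at j=9 → formula fails.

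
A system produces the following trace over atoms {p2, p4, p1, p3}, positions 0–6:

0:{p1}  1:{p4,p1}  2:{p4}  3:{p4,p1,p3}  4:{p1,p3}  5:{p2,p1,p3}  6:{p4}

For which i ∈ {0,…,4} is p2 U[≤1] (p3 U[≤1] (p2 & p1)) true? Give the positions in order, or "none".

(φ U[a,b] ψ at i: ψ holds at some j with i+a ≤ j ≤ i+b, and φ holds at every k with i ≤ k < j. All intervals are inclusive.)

Evaluate at each i in [0,4]:
  i=0: ✗ (no rhs in [0,1])
  i=1: ✗ (no rhs in [1,2])
  i=2: ✗ (no rhs in [2,3])
  i=3: ✗ (lhs fails at k=3 before rhs at j=4)
  i=4: ✓ (rhs at j=4)

4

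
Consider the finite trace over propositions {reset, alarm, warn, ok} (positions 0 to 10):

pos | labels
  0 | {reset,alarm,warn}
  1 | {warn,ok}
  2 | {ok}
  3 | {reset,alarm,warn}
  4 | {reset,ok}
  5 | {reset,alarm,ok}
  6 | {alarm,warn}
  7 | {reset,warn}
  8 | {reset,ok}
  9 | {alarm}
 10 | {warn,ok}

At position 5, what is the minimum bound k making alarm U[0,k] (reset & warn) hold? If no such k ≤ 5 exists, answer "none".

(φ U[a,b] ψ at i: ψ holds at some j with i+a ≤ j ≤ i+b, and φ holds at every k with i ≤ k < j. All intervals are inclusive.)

2

Need earliest j ≥ 5 with (reset & warn), and alarm at every k in [5,j-1].
  j=5: rhs fails.
  j=6: rhs fails.
  j=7: rhs holds; lhs holds on [5,6]. k = 2.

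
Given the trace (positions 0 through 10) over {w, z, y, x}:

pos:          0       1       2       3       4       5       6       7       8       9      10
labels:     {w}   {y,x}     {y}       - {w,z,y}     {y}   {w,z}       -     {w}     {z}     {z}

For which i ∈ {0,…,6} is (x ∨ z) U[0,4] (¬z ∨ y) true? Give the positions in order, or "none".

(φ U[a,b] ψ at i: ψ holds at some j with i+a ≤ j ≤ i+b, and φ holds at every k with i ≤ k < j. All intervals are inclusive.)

Evaluate at each i in [0,6]:
  i=0: ✓ (rhs at j=0)
  i=1: ✓ (rhs at j=1)
  i=2: ✓ (rhs at j=2)
  i=3: ✓ (rhs at j=3)
  i=4: ✓ (rhs at j=4)
  i=5: ✓ (rhs at j=5)
  i=6: ✓ (rhs at j=7; lhs holds on [6,6])

0, 1, 2, 3, 4, 5, 6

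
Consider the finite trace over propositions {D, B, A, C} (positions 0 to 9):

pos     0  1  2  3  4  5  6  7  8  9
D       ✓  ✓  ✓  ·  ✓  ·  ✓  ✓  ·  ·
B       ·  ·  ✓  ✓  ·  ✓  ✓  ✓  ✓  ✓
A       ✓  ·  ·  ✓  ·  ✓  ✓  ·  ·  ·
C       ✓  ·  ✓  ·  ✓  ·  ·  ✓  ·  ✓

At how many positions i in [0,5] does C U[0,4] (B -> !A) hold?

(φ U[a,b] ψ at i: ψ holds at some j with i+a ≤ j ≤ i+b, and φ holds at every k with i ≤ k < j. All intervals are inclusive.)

4

Evaluate at each i in [0,5]:
  i=0: ✓ (rhs at j=0)
  i=1: ✓ (rhs at j=1)
  i=2: ✓ (rhs at j=2)
  i=3: ✗ (lhs fails at k=3 before rhs at j=4)
  i=4: ✓ (rhs at j=4)
  i=5: ✗ (lhs fails at k=5 before rhs at j=7)
Positions where it holds: {0, 1, 2, 4} → 4.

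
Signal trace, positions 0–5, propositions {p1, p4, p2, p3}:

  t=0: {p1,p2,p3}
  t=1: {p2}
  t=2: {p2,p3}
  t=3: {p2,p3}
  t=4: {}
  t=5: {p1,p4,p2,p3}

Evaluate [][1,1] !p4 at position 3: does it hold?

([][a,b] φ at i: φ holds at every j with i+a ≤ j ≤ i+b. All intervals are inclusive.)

True

Check !p4 at every j in [4,4]:
  j=4: true
All positions satisfy it → formula holds.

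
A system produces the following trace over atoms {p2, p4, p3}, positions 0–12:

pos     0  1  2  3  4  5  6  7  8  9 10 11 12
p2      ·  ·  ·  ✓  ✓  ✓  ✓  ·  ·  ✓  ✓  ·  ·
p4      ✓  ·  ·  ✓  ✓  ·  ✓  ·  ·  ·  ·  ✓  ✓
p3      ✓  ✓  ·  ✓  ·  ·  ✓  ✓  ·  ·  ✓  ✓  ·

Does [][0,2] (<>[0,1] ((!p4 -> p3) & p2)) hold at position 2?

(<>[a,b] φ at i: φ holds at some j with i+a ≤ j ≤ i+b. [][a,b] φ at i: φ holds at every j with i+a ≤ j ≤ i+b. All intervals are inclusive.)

Check <>[0,1] ((!p4 -> p3) & p2) at every j in [2,4]:
  j=2: holds (witness at 3)
  j=3: holds (witness at 3)
  j=4: holds (witness at 4)
All positions satisfy it → formula holds.

Holds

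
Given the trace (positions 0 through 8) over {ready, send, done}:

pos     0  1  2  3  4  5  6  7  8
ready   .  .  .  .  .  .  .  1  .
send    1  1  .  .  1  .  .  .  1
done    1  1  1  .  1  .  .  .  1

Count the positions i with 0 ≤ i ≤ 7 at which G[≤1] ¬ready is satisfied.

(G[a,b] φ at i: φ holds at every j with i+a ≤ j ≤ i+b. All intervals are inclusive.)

Evaluate at each i in [0,7]:
  i=0: ✓ (all of [0,1])
  i=1: ✓ (all of [1,2])
  i=2: ✓ (all of [2,3])
  i=3: ✓ (all of [3,4])
  i=4: ✓ (all of [4,5])
  i=5: ✓ (all of [5,6])
  i=6: ✗ (fails at j=7)
  i=7: ✗ (fails at j=7)
Positions where it holds: {0, 1, 2, 3, 4, 5} → 6.

6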